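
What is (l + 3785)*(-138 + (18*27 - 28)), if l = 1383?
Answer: 1653760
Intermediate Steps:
(l + 3785)*(-138 + (18*27 - 28)) = (1383 + 3785)*(-138 + (18*27 - 28)) = 5168*(-138 + (486 - 28)) = 5168*(-138 + 458) = 5168*320 = 1653760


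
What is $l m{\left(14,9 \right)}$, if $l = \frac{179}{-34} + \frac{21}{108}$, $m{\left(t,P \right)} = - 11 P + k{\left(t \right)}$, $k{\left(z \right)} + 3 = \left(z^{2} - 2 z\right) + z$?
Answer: $- \frac{62060}{153} \approx -405.62$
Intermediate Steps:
$k{\left(z \right)} = -3 + z^{2} - z$ ($k{\left(z \right)} = -3 + \left(\left(z^{2} - 2 z\right) + z\right) = -3 + \left(z^{2} - z\right) = -3 + z^{2} - z$)
$m{\left(t,P \right)} = -3 + t^{2} - t - 11 P$ ($m{\left(t,P \right)} = - 11 P - \left(3 + t - t^{2}\right) = -3 + t^{2} - t - 11 P$)
$l = - \frac{3103}{612}$ ($l = 179 \left(- \frac{1}{34}\right) + 21 \cdot \frac{1}{108} = - \frac{179}{34} + \frac{7}{36} = - \frac{3103}{612} \approx -5.0703$)
$l m{\left(14,9 \right)} = - \frac{3103 \left(-3 + 14^{2} - 14 - 99\right)}{612} = - \frac{3103 \left(-3 + 196 - 14 - 99\right)}{612} = \left(- \frac{3103}{612}\right) 80 = - \frac{62060}{153}$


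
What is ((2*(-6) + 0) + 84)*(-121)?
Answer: -8712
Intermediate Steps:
((2*(-6) + 0) + 84)*(-121) = ((-12 + 0) + 84)*(-121) = (-12 + 84)*(-121) = 72*(-121) = -8712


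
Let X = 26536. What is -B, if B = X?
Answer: -26536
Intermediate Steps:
B = 26536
-B = -1*26536 = -26536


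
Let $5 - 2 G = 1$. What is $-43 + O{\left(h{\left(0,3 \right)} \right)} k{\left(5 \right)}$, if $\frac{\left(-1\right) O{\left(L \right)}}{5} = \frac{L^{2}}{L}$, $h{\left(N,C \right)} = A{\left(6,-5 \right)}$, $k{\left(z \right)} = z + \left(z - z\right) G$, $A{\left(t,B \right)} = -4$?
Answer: $57$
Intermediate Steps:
$G = 2$ ($G = \frac{5}{2} - \frac{1}{2} = 2$)
$k{\left(z \right)} = z$ ($k{\left(z \right)} = z + \left(z - z\right) 2 = z + 0 \cdot 2 = z + 0 = z$)
$h{\left(N,C \right)} = -4$
$O{\left(L \right)} = - 5 L$ ($O{\left(L \right)} = - 5 \frac{L^{2}}{L} = - 5 L$)
$-43 + O{\left(h{\left(0,3 \right)} \right)} k{\left(5 \right)} = -43 + \left(-5\right) \left(-4\right) 5 = -43 + 20 \cdot 5 = -43 + 100 = 57$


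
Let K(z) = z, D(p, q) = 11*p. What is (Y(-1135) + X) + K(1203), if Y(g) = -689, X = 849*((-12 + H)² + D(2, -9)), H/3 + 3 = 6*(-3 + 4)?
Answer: 26833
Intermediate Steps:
H = 9 (H = -9 + 3*(6*(-3 + 4)) = -9 + 3*(6*1) = -9 + 3*6 = -9 + 18 = 9)
X = 26319 (X = 849*((-12 + 9)² + 11*2) = 849*((-3)² + 22) = 849*(9 + 22) = 849*31 = 26319)
(Y(-1135) + X) + K(1203) = (-689 + 26319) + 1203 = 25630 + 1203 = 26833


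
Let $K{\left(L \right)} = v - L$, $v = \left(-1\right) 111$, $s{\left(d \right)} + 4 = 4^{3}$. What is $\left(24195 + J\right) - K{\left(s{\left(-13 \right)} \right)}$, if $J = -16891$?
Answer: $7475$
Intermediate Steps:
$s{\left(d \right)} = 60$ ($s{\left(d \right)} = -4 + 4^{3} = -4 + 64 = 60$)
$v = -111$
$K{\left(L \right)} = -111 - L$
$\left(24195 + J\right) - K{\left(s{\left(-13 \right)} \right)} = \left(24195 - 16891\right) - \left(-111 - 60\right) = 7304 - \left(-111 - 60\right) = 7304 - -171 = 7304 + 171 = 7475$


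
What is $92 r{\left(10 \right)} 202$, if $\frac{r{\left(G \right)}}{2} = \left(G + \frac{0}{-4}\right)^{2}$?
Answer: $3716800$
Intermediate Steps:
$r{\left(G \right)} = 2 G^{2}$ ($r{\left(G \right)} = 2 \left(G + \frac{0}{-4}\right)^{2} = 2 \left(G + 0 \left(- \frac{1}{4}\right)\right)^{2} = 2 \left(G + 0\right)^{2} = 2 G^{2}$)
$92 r{\left(10 \right)} 202 = 92 \cdot 2 \cdot 10^{2} \cdot 202 = 92 \cdot 2 \cdot 100 \cdot 202 = 92 \cdot 200 \cdot 202 = 18400 \cdot 202 = 3716800$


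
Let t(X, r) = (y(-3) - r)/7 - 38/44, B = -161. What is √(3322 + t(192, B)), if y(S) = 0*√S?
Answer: √1618562/22 ≈ 57.828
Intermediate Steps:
y(S) = 0
t(X, r) = -19/22 - r/7 (t(X, r) = (0 - r)/7 - 38/44 = -r*(⅐) - 38*1/44 = -r/7 - 19/22 = -19/22 - r/7)
√(3322 + t(192, B)) = √(3322 + (-19/22 - ⅐*(-161))) = √(3322 + (-19/22 + 23)) = √(3322 + 487/22) = √(73571/22) = √1618562/22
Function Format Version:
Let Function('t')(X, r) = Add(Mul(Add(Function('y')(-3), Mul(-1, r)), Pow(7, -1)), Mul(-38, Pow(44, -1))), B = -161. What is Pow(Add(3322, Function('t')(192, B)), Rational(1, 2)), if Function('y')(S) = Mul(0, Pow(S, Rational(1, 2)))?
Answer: Mul(Rational(1, 22), Pow(1618562, Rational(1, 2))) ≈ 57.828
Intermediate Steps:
Function('y')(S) = 0
Function('t')(X, r) = Add(Rational(-19, 22), Mul(Rational(-1, 7), r)) (Function('t')(X, r) = Add(Mul(Add(0, Mul(-1, r)), Pow(7, -1)), Mul(-38, Pow(44, -1))) = Add(Mul(Mul(-1, r), Rational(1, 7)), Mul(-38, Rational(1, 44))) = Add(Mul(Rational(-1, 7), r), Rational(-19, 22)) = Add(Rational(-19, 22), Mul(Rational(-1, 7), r)))
Pow(Add(3322, Function('t')(192, B)), Rational(1, 2)) = Pow(Add(3322, Add(Rational(-19, 22), Mul(Rational(-1, 7), -161))), Rational(1, 2)) = Pow(Add(3322, Add(Rational(-19, 22), 23)), Rational(1, 2)) = Pow(Add(3322, Rational(487, 22)), Rational(1, 2)) = Pow(Rational(73571, 22), Rational(1, 2)) = Mul(Rational(1, 22), Pow(1618562, Rational(1, 2)))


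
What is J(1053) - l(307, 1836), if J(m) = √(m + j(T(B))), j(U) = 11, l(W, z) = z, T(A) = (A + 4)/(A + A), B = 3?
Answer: -1836 + 2*√266 ≈ -1803.4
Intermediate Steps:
T(A) = (4 + A)/(2*A) (T(A) = (4 + A)/((2*A)) = (4 + A)*(1/(2*A)) = (4 + A)/(2*A))
J(m) = √(11 + m) (J(m) = √(m + 11) = √(11 + m))
J(1053) - l(307, 1836) = √(11 + 1053) - 1*1836 = √1064 - 1836 = 2*√266 - 1836 = -1836 + 2*√266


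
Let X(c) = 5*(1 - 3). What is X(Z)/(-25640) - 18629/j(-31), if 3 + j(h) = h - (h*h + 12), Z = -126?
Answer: 47765763/2581948 ≈ 18.500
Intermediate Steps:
j(h) = -15 + h - h² (j(h) = -3 + (h - (h*h + 12)) = -3 + (h - (h² + 12)) = -3 + (h - (12 + h²)) = -3 + (h + (-12 - h²)) = -3 + (-12 + h - h²) = -15 + h - h²)
X(c) = -10 (X(c) = 5*(-2) = -10)
X(Z)/(-25640) - 18629/j(-31) = -10/(-25640) - 18629/(-15 - 31 - 1*(-31)²) = -10*(-1/25640) - 18629/(-15 - 31 - 1*961) = 1/2564 - 18629/(-15 - 31 - 961) = 1/2564 - 18629/(-1007) = 1/2564 - 18629*(-1/1007) = 1/2564 + 18629/1007 = 47765763/2581948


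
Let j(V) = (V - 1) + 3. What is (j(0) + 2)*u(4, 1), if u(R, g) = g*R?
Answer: 16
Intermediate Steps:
u(R, g) = R*g
j(V) = 2 + V (j(V) = (-1 + V) + 3 = 2 + V)
(j(0) + 2)*u(4, 1) = ((2 + 0) + 2)*(4*1) = (2 + 2)*4 = 4*4 = 16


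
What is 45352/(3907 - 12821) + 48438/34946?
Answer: -288273665/77877161 ≈ -3.7016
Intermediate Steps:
45352/(3907 - 12821) + 48438/34946 = 45352/(-8914) + 48438*(1/34946) = 45352*(-1/8914) + 24219/17473 = -22676/4457 + 24219/17473 = -288273665/77877161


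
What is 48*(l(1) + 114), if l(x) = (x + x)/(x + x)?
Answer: 5520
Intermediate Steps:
l(x) = 1 (l(x) = (2*x)/((2*x)) = (2*x)*(1/(2*x)) = 1)
48*(l(1) + 114) = 48*(1 + 114) = 48*115 = 5520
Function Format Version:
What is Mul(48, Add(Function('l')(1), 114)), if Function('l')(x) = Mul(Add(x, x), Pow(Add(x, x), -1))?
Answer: 5520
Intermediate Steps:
Function('l')(x) = 1 (Function('l')(x) = Mul(Mul(2, x), Pow(Mul(2, x), -1)) = Mul(Mul(2, x), Mul(Rational(1, 2), Pow(x, -1))) = 1)
Mul(48, Add(Function('l')(1), 114)) = Mul(48, Add(1, 114)) = Mul(48, 115) = 5520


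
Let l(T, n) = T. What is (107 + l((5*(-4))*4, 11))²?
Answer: 729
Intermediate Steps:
(107 + l((5*(-4))*4, 11))² = (107 + (5*(-4))*4)² = (107 - 20*4)² = (107 - 80)² = 27² = 729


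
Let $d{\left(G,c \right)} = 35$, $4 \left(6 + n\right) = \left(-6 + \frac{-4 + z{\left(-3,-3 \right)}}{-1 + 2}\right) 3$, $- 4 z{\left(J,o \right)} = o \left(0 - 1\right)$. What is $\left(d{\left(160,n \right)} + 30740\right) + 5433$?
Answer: $36208$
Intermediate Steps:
$z{\left(J,o \right)} = \frac{o}{4}$ ($z{\left(J,o \right)} = - \frac{o \left(0 - 1\right)}{4} = - \frac{o \left(-1\right)}{4} = - \frac{\left(-1\right) o}{4} = \frac{o}{4}$)
$n = - \frac{225}{16}$ ($n = -6 + \frac{\left(-6 + \frac{-4 + \frac{1}{4} \left(-3\right)}{-1 + 2}\right) 3}{4} = -6 + \frac{\left(-6 + \frac{-4 - \frac{3}{4}}{1}\right) 3}{4} = -6 + \frac{\left(-6 - \frac{19}{4}\right) 3}{4} = -6 + \frac{\left(- \frac{43}{4}\right) 3}{4} = -6 + \frac{1}{4} \left(- \frac{129}{4}\right) = -6 - \frac{129}{16} = - \frac{225}{16} \approx -14.063$)
$\left(d{\left(160,n \right)} + 30740\right) + 5433 = \left(35 + 30740\right) + 5433 = 30775 + 5433 = 36208$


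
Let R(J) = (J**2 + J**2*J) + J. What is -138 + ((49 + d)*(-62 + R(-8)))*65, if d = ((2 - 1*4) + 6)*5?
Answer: -2323368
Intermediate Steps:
d = 20 (d = ((2 - 4) + 6)*5 = (-2 + 6)*5 = 4*5 = 20)
R(J) = J + J**2 + J**3 (R(J) = (J**2 + J**3) + J = J + J**2 + J**3)
-138 + ((49 + d)*(-62 + R(-8)))*65 = -138 + ((49 + 20)*(-62 - 8*(1 - 8 + (-8)**2)))*65 = -138 + (69*(-62 - 8*(1 - 8 + 64)))*65 = -138 + (69*(-62 - 8*57))*65 = -138 + (69*(-62 - 456))*65 = -138 + (69*(-518))*65 = -138 - 35742*65 = -138 - 2323230 = -2323368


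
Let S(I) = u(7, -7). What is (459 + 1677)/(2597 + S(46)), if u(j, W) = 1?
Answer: 356/433 ≈ 0.82217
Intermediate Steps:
S(I) = 1
(459 + 1677)/(2597 + S(46)) = (459 + 1677)/(2597 + 1) = 2136/2598 = 2136*(1/2598) = 356/433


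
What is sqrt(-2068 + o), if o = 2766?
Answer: sqrt(698) ≈ 26.420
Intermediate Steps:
sqrt(-2068 + o) = sqrt(-2068 + 2766) = sqrt(698)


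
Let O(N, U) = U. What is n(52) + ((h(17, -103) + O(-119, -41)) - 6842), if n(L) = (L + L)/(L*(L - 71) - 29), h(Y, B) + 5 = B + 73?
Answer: -7035710/1017 ≈ -6918.1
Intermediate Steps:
h(Y, B) = 68 + B (h(Y, B) = -5 + (B + 73) = -5 + (73 + B) = 68 + B)
n(L) = 2*L/(-29 + L*(-71 + L)) (n(L) = (2*L)/(L*(-71 + L) - 29) = (2*L)/(-29 + L*(-71 + L)) = 2*L/(-29 + L*(-71 + L)))
n(52) + ((h(17, -103) + O(-119, -41)) - 6842) = 2*52/(-29 + 52² - 71*52) + (((68 - 103) - 41) - 6842) = 2*52/(-29 + 2704 - 3692) + ((-35 - 41) - 6842) = 2*52/(-1017) + (-76 - 6842) = 2*52*(-1/1017) - 6918 = -104/1017 - 6918 = -7035710/1017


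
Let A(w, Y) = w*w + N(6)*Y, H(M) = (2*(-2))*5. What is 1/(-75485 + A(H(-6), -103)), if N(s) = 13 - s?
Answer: -1/75806 ≈ -1.3192e-5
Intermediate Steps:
H(M) = -20 (H(M) = -4*5 = -20)
A(w, Y) = w² + 7*Y (A(w, Y) = w*w + (13 - 1*6)*Y = w² + (13 - 6)*Y = w² + 7*Y)
1/(-75485 + A(H(-6), -103)) = 1/(-75485 + ((-20)² + 7*(-103))) = 1/(-75485 + (400 - 721)) = 1/(-75485 - 321) = 1/(-75806) = -1/75806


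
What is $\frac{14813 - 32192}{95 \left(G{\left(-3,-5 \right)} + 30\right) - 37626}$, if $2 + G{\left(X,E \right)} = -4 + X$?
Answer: $\frac{1931}{3959} \approx 0.48775$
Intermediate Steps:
$G{\left(X,E \right)} = -6 + X$ ($G{\left(X,E \right)} = -2 + \left(-4 + X\right) = -6 + X$)
$\frac{14813 - 32192}{95 \left(G{\left(-3,-5 \right)} + 30\right) - 37626} = \frac{14813 - 32192}{95 \left(\left(-6 - 3\right) + 30\right) - 37626} = - \frac{17379}{95 \left(-9 + 30\right) - 37626} = - \frac{17379}{95 \cdot 21 - 37626} = - \frac{17379}{1995 - 37626} = - \frac{17379}{-35631} = \left(-17379\right) \left(- \frac{1}{35631}\right) = \frac{1931}{3959}$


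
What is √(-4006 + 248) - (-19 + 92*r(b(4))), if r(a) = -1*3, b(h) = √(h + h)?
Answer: 295 + I*√3758 ≈ 295.0 + 61.303*I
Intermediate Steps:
b(h) = √2*√h (b(h) = √(2*h) = √2*√h)
r(a) = -3
√(-4006 + 248) - (-19 + 92*r(b(4))) = √(-4006 + 248) - (-19 + 92*(-3)) = √(-3758) - (-19 - 276) = I*√3758 - 1*(-295) = I*√3758 + 295 = 295 + I*√3758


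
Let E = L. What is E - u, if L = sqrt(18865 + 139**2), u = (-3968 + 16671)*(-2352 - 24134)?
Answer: 336451658 + sqrt(38186) ≈ 3.3645e+8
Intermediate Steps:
u = -336451658 (u = 12703*(-26486) = -336451658)
L = sqrt(38186) (L = sqrt(18865 + 19321) = sqrt(38186) ≈ 195.41)
E = sqrt(38186) ≈ 195.41
E - u = sqrt(38186) - 1*(-336451658) = sqrt(38186) + 336451658 = 336451658 + sqrt(38186)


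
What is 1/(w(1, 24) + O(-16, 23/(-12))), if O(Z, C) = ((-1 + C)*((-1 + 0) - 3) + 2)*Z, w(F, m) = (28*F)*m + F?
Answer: 3/1363 ≈ 0.0022010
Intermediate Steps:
w(F, m) = F + 28*F*m (w(F, m) = 28*F*m + F = F + 28*F*m)
O(Z, C) = Z*(6 - 4*C) (O(Z, C) = ((-1 + C)*(-1 - 3) + 2)*Z = ((-1 + C)*(-4) + 2)*Z = ((4 - 4*C) + 2)*Z = (6 - 4*C)*Z = Z*(6 - 4*C))
1/(w(1, 24) + O(-16, 23/(-12))) = 1/(1*(1 + 28*24) + 2*(-16)*(3 - 46/(-12))) = 1/(1*(1 + 672) + 2*(-16)*(3 - 46*(-1)/12)) = 1/(1*673 + 2*(-16)*(3 - 2*(-23/12))) = 1/(673 + 2*(-16)*(3 + 23/6)) = 1/(673 + 2*(-16)*(41/6)) = 1/(673 - 656/3) = 1/(1363/3) = 3/1363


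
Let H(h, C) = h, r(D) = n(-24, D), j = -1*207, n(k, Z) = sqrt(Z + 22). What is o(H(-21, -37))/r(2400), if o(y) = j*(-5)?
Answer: 1035*sqrt(2422)/2422 ≈ 21.031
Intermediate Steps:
n(k, Z) = sqrt(22 + Z)
j = -207
r(D) = sqrt(22 + D)
o(y) = 1035 (o(y) = -207*(-5) = 1035)
o(H(-21, -37))/r(2400) = 1035/(sqrt(22 + 2400)) = 1035/(sqrt(2422)) = 1035*(sqrt(2422)/2422) = 1035*sqrt(2422)/2422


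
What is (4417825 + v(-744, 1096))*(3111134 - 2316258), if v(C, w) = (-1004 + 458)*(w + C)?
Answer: 3358854256508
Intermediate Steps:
v(C, w) = -546*C - 546*w (v(C, w) = -546*(C + w) = -546*C - 546*w)
(4417825 + v(-744, 1096))*(3111134 - 2316258) = (4417825 + (-546*(-744) - 546*1096))*(3111134 - 2316258) = (4417825 + (406224 - 598416))*794876 = (4417825 - 192192)*794876 = 4225633*794876 = 3358854256508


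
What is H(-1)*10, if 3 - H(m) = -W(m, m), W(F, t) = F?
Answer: 20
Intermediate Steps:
H(m) = 3 + m (H(m) = 3 - (-1)*m = 3 + m)
H(-1)*10 = (3 - 1)*10 = 2*10 = 20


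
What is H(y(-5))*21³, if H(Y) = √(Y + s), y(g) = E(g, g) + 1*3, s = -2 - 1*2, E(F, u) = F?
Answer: 9261*I*√6 ≈ 22685.0*I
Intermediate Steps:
s = -4 (s = -2 - 2 = -4)
y(g) = 3 + g (y(g) = g + 1*3 = g + 3 = 3 + g)
H(Y) = √(-4 + Y) (H(Y) = √(Y - 4) = √(-4 + Y))
H(y(-5))*21³ = √(-4 + (3 - 5))*21³ = √(-4 - 2)*9261 = √(-6)*9261 = (I*√6)*9261 = 9261*I*√6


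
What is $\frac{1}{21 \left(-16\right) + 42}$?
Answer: $- \frac{1}{294} \approx -0.0034014$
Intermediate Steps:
$\frac{1}{21 \left(-16\right) + 42} = \frac{1}{-336 + 42} = \frac{1}{-294} = - \frac{1}{294}$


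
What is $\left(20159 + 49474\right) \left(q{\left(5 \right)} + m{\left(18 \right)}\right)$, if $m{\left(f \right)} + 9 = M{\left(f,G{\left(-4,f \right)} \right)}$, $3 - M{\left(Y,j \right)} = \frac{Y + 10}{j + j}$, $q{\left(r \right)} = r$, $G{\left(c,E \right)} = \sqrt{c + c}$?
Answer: $-69633 + \frac{487431 i \sqrt{2}}{2} \approx -69633.0 + 3.4467 \cdot 10^{5} i$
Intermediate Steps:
$G{\left(c,E \right)} = \sqrt{2} \sqrt{c}$ ($G{\left(c,E \right)} = \sqrt{2 c} = \sqrt{2} \sqrt{c}$)
$M{\left(Y,j \right)} = 3 - \frac{10 + Y}{2 j}$ ($M{\left(Y,j \right)} = 3 - \frac{Y + 10}{j + j} = 3 - \frac{10 + Y}{2 j}$)
$m{\left(f \right)} = -9 - \frac{i \sqrt{2} \left(-10 - f + 12 i \sqrt{2}\right)}{8}$ ($m{\left(f \right)} = -9 + \frac{-10 - f + 6 \sqrt{2} \sqrt{-4}}{2 \sqrt{2} \sqrt{-4}} = -9 + \frac{-10 - f + 6 \sqrt{2} \cdot 2 i}{2 \sqrt{2} \cdot 2 i} = -9 + \frac{-10 - f + 6 \cdot 2 i \sqrt{2}}{2 \cdot 2 i \sqrt{2}} = -9 + \frac{- \frac{i \sqrt{2}}{4} \left(-10 - f + 12 i \sqrt{2}\right)}{2} = -9 - \frac{i \sqrt{2} \left(-10 - f + 12 i \sqrt{2}\right)}{8}$)
$\left(20159 + 49474\right) \left(q{\left(5 \right)} + m{\left(18 \right)}\right) = \left(20159 + 49474\right) \left(5 + \left(-6 + \frac{5 i \sqrt{2}}{4} + \frac{1}{8} i 18 \sqrt{2}\right)\right) = 69633 \left(5 + \left(-6 + \frac{5 i \sqrt{2}}{4} + \frac{9 i \sqrt{2}}{4}\right)\right) = 69633 \left(5 - \left(6 - \frac{7 i \sqrt{2}}{2}\right)\right) = 69633 \left(-1 + \frac{7 i \sqrt{2}}{2}\right) = -69633 + \frac{487431 i \sqrt{2}}{2}$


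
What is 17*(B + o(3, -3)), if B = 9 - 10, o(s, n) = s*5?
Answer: 238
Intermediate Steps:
o(s, n) = 5*s
B = -1
17*(B + o(3, -3)) = 17*(-1 + 5*3) = 17*(-1 + 15) = 17*14 = 238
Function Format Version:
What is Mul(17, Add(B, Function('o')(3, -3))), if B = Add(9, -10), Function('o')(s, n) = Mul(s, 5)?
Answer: 238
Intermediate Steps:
Function('o')(s, n) = Mul(5, s)
B = -1
Mul(17, Add(B, Function('o')(3, -3))) = Mul(17, Add(-1, Mul(5, 3))) = Mul(17, Add(-1, 15)) = Mul(17, 14) = 238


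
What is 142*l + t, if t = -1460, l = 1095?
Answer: 154030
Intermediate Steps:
142*l + t = 142*1095 - 1460 = 155490 - 1460 = 154030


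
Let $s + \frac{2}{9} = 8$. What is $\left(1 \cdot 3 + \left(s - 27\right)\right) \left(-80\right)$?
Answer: $\frac{11680}{9} \approx 1297.8$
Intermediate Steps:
$s = \frac{70}{9}$ ($s = - \frac{2}{9} + 8 = \frac{70}{9} \approx 7.7778$)
$\left(1 \cdot 3 + \left(s - 27\right)\right) \left(-80\right) = \left(1 \cdot 3 + \left(\frac{70}{9} - 27\right)\right) \left(-80\right) = \left(3 + \left(\frac{70}{9} - 27\right)\right) \left(-80\right) = \left(3 - \frac{173}{9}\right) \left(-80\right) = \left(- \frac{146}{9}\right) \left(-80\right) = \frac{11680}{9}$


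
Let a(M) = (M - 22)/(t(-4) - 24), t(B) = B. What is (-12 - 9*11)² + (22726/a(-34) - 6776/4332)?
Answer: 25648078/1083 ≈ 23682.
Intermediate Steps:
a(M) = 11/14 - M/28 (a(M) = (M - 22)/(-4 - 24) = (-22 + M)/(-28) = (-22 + M)*(-1/28) = 11/14 - M/28)
(-12 - 9*11)² + (22726/a(-34) - 6776/4332) = (-12 - 9*11)² + (22726/(11/14 - 1/28*(-34)) - 6776/4332) = (-12 - 99)² + (22726/(11/14 + 17/14) - 6776*1/4332) = (-111)² + (22726/2 - 1694/1083) = 12321 + (22726*(½) - 1694/1083) = 12321 + (11363 - 1694/1083) = 12321 + 12304435/1083 = 25648078/1083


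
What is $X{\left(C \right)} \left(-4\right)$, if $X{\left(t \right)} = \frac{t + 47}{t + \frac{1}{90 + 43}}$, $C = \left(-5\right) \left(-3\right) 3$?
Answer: $- \frac{24472}{2993} \approx -8.1764$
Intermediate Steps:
$C = 45$ ($C = 15 \cdot 3 = 45$)
$X{\left(t \right)} = \frac{47 + t}{\frac{1}{133} + t}$ ($X{\left(t \right)} = \frac{47 + t}{t + \frac{1}{133}} = \frac{47 + t}{\frac{1}{133} + t}$)
$X{\left(C \right)} \left(-4\right) = \frac{133 \left(47 + 45\right)}{1 + 133 \cdot 45} \left(-4\right) = 133 \frac{1}{1 + 5985} \cdot 92 \left(-4\right) = 133 \cdot \frac{1}{5986} \cdot 92 \left(-4\right) = \frac{6118}{2993} \left(-4\right) = - \frac{24472}{2993}$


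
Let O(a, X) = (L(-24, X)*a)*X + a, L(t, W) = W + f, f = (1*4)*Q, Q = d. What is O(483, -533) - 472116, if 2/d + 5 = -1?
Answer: 137086606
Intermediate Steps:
d = -⅓ (d = 2/(-5 - 1) = 2/(-6) = 2*(-⅙) = -⅓ ≈ -0.33333)
Q = -⅓ ≈ -0.33333
f = -4/3 (f = (1*4)*(-⅓) = 4*(-⅓) = -4/3 ≈ -1.3333)
L(t, W) = -4/3 + W (L(t, W) = W - 4/3 = -4/3 + W)
O(a, X) = a + X*a*(-4/3 + X) (O(a, X) = ((-4/3 + X)*a)*X + a = (a*(-4/3 + X))*X + a = X*a*(-4/3 + X) + a = a + X*a*(-4/3 + X))
O(483, -533) - 472116 = (⅓)*483*(3 - 533*(-4 + 3*(-533))) - 472116 = (⅓)*483*(3 - 533*(-4 - 1599)) - 472116 = (⅓)*483*(3 - 533*(-1603)) - 472116 = (⅓)*483*(3 + 854399) - 472116 = (⅓)*483*854402 - 472116 = 137558722 - 472116 = 137086606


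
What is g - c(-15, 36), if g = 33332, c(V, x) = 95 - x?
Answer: 33273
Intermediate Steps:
g - c(-15, 36) = 33332 - (95 - 1*36) = 33332 - (95 - 36) = 33332 - 1*59 = 33332 - 59 = 33273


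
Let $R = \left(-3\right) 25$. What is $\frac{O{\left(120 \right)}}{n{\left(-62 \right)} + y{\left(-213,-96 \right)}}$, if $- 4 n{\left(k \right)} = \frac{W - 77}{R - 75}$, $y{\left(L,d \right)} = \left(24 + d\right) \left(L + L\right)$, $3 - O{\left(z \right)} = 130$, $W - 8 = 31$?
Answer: $- \frac{38100}{9201581} \approx -0.0041406$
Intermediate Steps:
$W = 39$ ($W = 8 + 31 = 39$)
$O{\left(z \right)} = -127$ ($O{\left(z \right)} = 3 - 130 = -127$)
$R = -75$
$y{\left(L,d \right)} = 2 L \left(24 + d\right)$ ($y{\left(L,d \right)} = \left(24 + d\right) 2 L = 2 L \left(24 + d\right)$)
$n{\left(k \right)} = - \frac{19}{300}$ ($n{\left(k \right)} = - \frac{\left(39 - 77\right) \frac{1}{-75 - 75}}{4} = - \frac{\left(-38\right) \frac{1}{-150}}{4} = - \frac{\left(-38\right) \left(- \frac{1}{150}\right)}{4} = \left(- \frac{1}{4}\right) \frac{19}{75} = - \frac{19}{300}$)
$\frac{O{\left(120 \right)}}{n{\left(-62 \right)} + y{\left(-213,-96 \right)}} = - \frac{127}{- \frac{19}{300} + 2 \left(-213\right) \left(24 - 96\right)} = - \frac{127}{- \frac{19}{300} + 2 \left(-213\right) \left(-72\right)} = - \frac{127}{- \frac{19}{300} + 30672} = - \frac{127}{\frac{9201581}{300}} = \left(-127\right) \frac{300}{9201581} = - \frac{38100}{9201581}$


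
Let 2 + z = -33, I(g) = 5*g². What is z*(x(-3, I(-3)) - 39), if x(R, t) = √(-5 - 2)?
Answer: 1365 - 35*I*√7 ≈ 1365.0 - 92.601*I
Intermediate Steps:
z = -35 (z = -2 - 33 = -35)
x(R, t) = I*√7 (x(R, t) = √(-7) = I*√7)
z*(x(-3, I(-3)) - 39) = -35*(I*√7 - 39) = -35*(-39 + I*√7) = 1365 - 35*I*√7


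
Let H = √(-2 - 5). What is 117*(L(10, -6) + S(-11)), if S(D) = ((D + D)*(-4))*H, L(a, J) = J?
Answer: -702 + 10296*I*√7 ≈ -702.0 + 27241.0*I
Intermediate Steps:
H = I*√7 (H = √(-7) = I*√7 ≈ 2.6458*I)
S(D) = -8*I*D*√7 (S(D) = ((D + D)*(-4))*(I*√7) = ((2*D)*(-4))*(I*√7) = (-8*D)*(I*√7) = -8*I*D*√7)
117*(L(10, -6) + S(-11)) = 117*(-6 - 8*I*(-11)*√7) = 117*(-6 + 88*I*√7) = -702 + 10296*I*√7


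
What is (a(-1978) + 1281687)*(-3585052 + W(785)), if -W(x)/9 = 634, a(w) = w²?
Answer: -18651011071618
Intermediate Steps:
W(x) = -5706 (W(x) = -9*634 = -5706)
(a(-1978) + 1281687)*(-3585052 + W(785)) = ((-1978)² + 1281687)*(-3585052 - 5706) = (3912484 + 1281687)*(-3590758) = 5194171*(-3590758) = -18651011071618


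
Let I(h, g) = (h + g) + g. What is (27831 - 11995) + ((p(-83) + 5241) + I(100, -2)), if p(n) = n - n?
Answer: 21173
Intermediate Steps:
I(h, g) = h + 2*g (I(h, g) = (g + h) + g = h + 2*g)
p(n) = 0
(27831 - 11995) + ((p(-83) + 5241) + I(100, -2)) = (27831 - 11995) + ((0 + 5241) + (100 + 2*(-2))) = 15836 + (5241 + (100 - 4)) = 15836 + (5241 + 96) = 15836 + 5337 = 21173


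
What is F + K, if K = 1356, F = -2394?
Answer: -1038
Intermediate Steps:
F + K = -2394 + 1356 = -1038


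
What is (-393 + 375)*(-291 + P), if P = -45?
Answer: 6048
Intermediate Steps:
(-393 + 375)*(-291 + P) = (-393 + 375)*(-291 - 45) = -18*(-336) = 6048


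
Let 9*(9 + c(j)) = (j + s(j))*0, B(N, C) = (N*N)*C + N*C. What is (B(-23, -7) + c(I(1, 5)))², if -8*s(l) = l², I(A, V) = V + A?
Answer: 12609601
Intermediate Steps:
I(A, V) = A + V
B(N, C) = C*N + C*N² (B(N, C) = N²*C + C*N = C*N² + C*N = C*N + C*N²)
s(l) = -l²/8
c(j) = -9 (c(j) = -9 + ((j - j²/8)*0)/9 = -9 + (⅑)*0 = -9 + 0 = -9)
(B(-23, -7) + c(I(1, 5)))² = (-7*(-23)*(1 - 23) - 9)² = (-7*(-23)*(-22) - 9)² = (-3542 - 9)² = (-3551)² = 12609601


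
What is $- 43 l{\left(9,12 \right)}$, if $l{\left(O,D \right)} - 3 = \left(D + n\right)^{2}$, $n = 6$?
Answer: $-14061$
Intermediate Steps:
$l{\left(O,D \right)} = 3 + \left(6 + D\right)^{2}$ ($l{\left(O,D \right)} = 3 + \left(D + 6\right)^{2} = 3 + \left(6 + D\right)^{2}$)
$- 43 l{\left(9,12 \right)} = - 43 \left(3 + \left(6 + 12\right)^{2}\right) = - 43 \left(3 + 18^{2}\right) = - 43 \left(3 + 324\right) = \left(-43\right) 327 = -14061$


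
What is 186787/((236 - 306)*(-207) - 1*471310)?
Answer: -186787/456820 ≈ -0.40889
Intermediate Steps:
186787/((236 - 306)*(-207) - 1*471310) = 186787/(-70*(-207) - 471310) = 186787/(14490 - 471310) = 186787/(-456820) = 186787*(-1/456820) = -186787/456820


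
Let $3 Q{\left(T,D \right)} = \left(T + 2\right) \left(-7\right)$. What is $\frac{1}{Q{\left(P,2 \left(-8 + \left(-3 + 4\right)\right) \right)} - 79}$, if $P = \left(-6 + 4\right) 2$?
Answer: $- \frac{3}{223} \approx -0.013453$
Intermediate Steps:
$P = -4$ ($P = \left(-2\right) 2 = -4$)
$Q{\left(T,D \right)} = - \frac{14}{3} - \frac{7 T}{3}$ ($Q{\left(T,D \right)} = \frac{\left(T + 2\right) \left(-7\right)}{3} = \frac{\left(2 + T\right) \left(-7\right)}{3} = \frac{-14 - 7 T}{3} = - \frac{14}{3} - \frac{7 T}{3}$)
$\frac{1}{Q{\left(P,2 \left(-8 + \left(-3 + 4\right)\right) \right)} - 79} = \frac{1}{\left(- \frac{14}{3} - - \frac{28}{3}\right) - 79} = \frac{1}{\left(- \frac{14}{3} + \frac{28}{3}\right) - 79} = \frac{1}{\frac{14}{3} - 79} = \frac{1}{- \frac{223}{3}} = - \frac{3}{223}$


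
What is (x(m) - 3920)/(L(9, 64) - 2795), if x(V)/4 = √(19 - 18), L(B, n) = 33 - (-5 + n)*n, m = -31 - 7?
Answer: 1958/3269 ≈ 0.59896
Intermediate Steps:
m = -38
L(B, n) = 33 - n*(-5 + n)
x(V) = 4 (x(V) = 4*√(19 - 18) = 4*√1 = 4*1 = 4)
(x(m) - 3920)/(L(9, 64) - 2795) = (4 - 3920)/((33 - 1*64² + 5*64) - 2795) = -3916/((33 - 1*4096 + 320) - 2795) = -3916/((33 - 4096 + 320) - 2795) = -3916/(-3743 - 2795) = -3916/(-6538) = -3916*(-1/6538) = 1958/3269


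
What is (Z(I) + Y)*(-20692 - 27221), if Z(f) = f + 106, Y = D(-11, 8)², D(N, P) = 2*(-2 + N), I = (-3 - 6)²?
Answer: -41348919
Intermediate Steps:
I = 81 (I = (-9)² = 81)
D(N, P) = -4 + 2*N
Y = 676 (Y = (-4 + 2*(-11))² = (-4 - 22)² = (-26)² = 676)
Z(f) = 106 + f
(Z(I) + Y)*(-20692 - 27221) = ((106 + 81) + 676)*(-20692 - 27221) = (187 + 676)*(-47913) = 863*(-47913) = -41348919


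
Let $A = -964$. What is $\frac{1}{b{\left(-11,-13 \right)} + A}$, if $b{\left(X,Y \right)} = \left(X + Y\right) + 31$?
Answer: $- \frac{1}{957} \approx -0.0010449$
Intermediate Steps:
$b{\left(X,Y \right)} = 31 + X + Y$
$\frac{1}{b{\left(-11,-13 \right)} + A} = \frac{1}{\left(31 - 11 - 13\right) - 964} = \frac{1}{7 - 964} = \frac{1}{-957} = - \frac{1}{957}$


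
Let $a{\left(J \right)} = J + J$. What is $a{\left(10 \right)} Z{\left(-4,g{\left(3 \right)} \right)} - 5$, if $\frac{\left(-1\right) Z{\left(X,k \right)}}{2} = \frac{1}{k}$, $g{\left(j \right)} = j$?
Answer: $- \frac{55}{3} \approx -18.333$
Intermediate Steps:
$a{\left(J \right)} = 2 J$
$Z{\left(X,k \right)} = - \frac{2}{k}$
$a{\left(10 \right)} Z{\left(-4,g{\left(3 \right)} \right)} - 5 = 2 \cdot 10 \left(- \frac{2}{3}\right) - 5 = 20 \left(\left(-2\right) \frac{1}{3}\right) - 5 = 20 \left(- \frac{2}{3}\right) - 5 = - \frac{40}{3} - 5 = - \frac{55}{3}$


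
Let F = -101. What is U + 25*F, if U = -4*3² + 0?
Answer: -2561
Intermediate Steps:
U = -36 (U = -4*9 + 0 = -36 + 0 = -36)
U + 25*F = -36 + 25*(-101) = -36 - 2525 = -2561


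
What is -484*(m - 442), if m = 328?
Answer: 55176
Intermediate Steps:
-484*(m - 442) = -484*(328 - 442) = -484*(-114) = 55176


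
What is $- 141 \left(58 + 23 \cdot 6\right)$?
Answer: $-27636$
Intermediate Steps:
$- 141 \left(58 + 23 \cdot 6\right) = - 141 \left(58 + 138\right) = \left(-141\right) 196 = -27636$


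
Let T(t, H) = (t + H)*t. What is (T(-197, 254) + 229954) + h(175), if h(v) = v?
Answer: 218900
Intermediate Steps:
T(t, H) = t*(H + t) (T(t, H) = (H + t)*t = t*(H + t))
(T(-197, 254) + 229954) + h(175) = (-197*(254 - 197) + 229954) + 175 = (-197*57 + 229954) + 175 = (-11229 + 229954) + 175 = 218725 + 175 = 218900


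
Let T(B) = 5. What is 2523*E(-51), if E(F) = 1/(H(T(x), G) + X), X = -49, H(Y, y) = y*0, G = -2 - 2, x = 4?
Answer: -2523/49 ≈ -51.490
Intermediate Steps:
G = -4
H(Y, y) = 0
E(F) = -1/49 (E(F) = 1/(0 - 49) = 1/(-49) = -1/49)
2523*E(-51) = 2523*(-1/49) = -2523/49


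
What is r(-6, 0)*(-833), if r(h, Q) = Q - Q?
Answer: 0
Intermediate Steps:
r(h, Q) = 0
r(-6, 0)*(-833) = 0*(-833) = 0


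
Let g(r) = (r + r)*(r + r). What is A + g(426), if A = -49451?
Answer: 676453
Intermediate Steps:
g(r) = 4*r² (g(r) = (2*r)*(2*r) = 4*r²)
A + g(426) = -49451 + 4*426² = -49451 + 4*181476 = -49451 + 725904 = 676453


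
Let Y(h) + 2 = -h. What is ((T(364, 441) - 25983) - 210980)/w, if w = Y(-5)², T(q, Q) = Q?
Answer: -236522/9 ≈ -26280.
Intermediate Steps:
Y(h) = -2 - h
w = 9 (w = (-2 - 1*(-5))² = (-2 + 5)² = 3² = 9)
((T(364, 441) - 25983) - 210980)/w = ((441 - 25983) - 210980)/9 = (-25542 - 210980)*(⅑) = -236522*⅑ = -236522/9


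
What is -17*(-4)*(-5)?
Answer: -340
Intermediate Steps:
-17*(-4)*(-5) = 68*(-5) = -340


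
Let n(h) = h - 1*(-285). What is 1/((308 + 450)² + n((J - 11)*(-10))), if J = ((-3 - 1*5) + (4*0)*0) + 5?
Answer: 1/574989 ≈ 1.7392e-6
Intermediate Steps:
J = -3 (J = ((-3 - 5) + 0*0) + 5 = (-8 + 0) + 5 = -8 + 5 = -3)
n(h) = 285 + h (n(h) = h + 285 = 285 + h)
1/((308 + 450)² + n((J - 11)*(-10))) = 1/((308 + 450)² + (285 + (-3 - 11)*(-10))) = 1/(758² + (285 - 14*(-10))) = 1/(574564 + (285 + 140)) = 1/(574564 + 425) = 1/574989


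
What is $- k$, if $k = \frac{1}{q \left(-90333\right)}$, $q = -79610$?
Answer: $- \frac{1}{7191410130} \approx -1.3905 \cdot 10^{-10}$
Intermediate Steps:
$k = \frac{1}{7191410130}$ ($k = \frac{1}{\left(-79610\right) \left(-90333\right)} = \left(- \frac{1}{79610}\right) \left(- \frac{1}{90333}\right) = \frac{1}{7191410130} \approx 1.3905 \cdot 10^{-10}$)
$- k = \left(-1\right) \frac{1}{7191410130} = - \frac{1}{7191410130}$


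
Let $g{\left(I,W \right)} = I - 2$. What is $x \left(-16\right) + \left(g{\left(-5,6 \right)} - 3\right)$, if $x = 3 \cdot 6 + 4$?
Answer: $-362$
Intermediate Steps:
$x = 22$ ($x = 18 + 4 = 22$)
$g{\left(I,W \right)} = -2 + I$
$x \left(-16\right) + \left(g{\left(-5,6 \right)} - 3\right) = 22 \left(-16\right) - 10 = -352 - 10 = -362$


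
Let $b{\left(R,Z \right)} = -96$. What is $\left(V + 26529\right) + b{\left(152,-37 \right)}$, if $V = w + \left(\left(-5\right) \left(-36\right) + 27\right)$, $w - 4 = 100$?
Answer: $26744$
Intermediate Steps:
$w = 104$ ($w = 4 + 100 = 104$)
$V = 311$ ($V = 104 + \left(\left(-5\right) \left(-36\right) + 27\right) = 104 + \left(180 + 27\right) = 104 + 207 = 311$)
$\left(V + 26529\right) + b{\left(152,-37 \right)} = \left(311 + 26529\right) - 96 = 26840 - 96 = 26744$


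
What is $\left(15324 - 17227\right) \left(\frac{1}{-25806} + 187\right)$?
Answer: $- \frac{834849733}{2346} \approx -3.5586 \cdot 10^{5}$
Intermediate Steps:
$\left(15324 - 17227\right) \left(\frac{1}{-25806} + 187\right) = - 1903 \left(- \frac{1}{25806} + 187\right) = \left(-1903\right) \frac{4825721}{25806} = - \frac{834849733}{2346}$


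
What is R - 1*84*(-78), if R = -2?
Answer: 6550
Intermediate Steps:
R - 1*84*(-78) = -2 - 1*84*(-78) = -2 - 84*(-78) = -2 + 6552 = 6550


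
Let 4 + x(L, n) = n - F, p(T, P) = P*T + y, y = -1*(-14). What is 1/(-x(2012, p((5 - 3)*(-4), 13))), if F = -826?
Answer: -1/732 ≈ -0.0013661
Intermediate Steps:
y = 14
p(T, P) = 14 + P*T (p(T, P) = P*T + 14 = 14 + P*T)
x(L, n) = 822 + n (x(L, n) = -4 + (n - 1*(-826)) = -4 + (n + 826) = -4 + (826 + n) = 822 + n)
1/(-x(2012, p((5 - 3)*(-4), 13))) = 1/(-(822 + (14 + 13*((5 - 3)*(-4))))) = 1/(-(822 + (14 + 13*(2*(-4))))) = 1/(-(822 + (14 + 13*(-8)))) = 1/(-(822 + (14 - 104))) = 1/(-(822 - 90)) = 1/(-1*732) = 1/(-732) = -1/732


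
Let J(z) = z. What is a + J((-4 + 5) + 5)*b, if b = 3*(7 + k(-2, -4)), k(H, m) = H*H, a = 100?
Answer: 298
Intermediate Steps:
k(H, m) = H²
b = 33 (b = 3*(7 + (-2)²) = 3*(7 + 4) = 3*11 = 33)
a + J((-4 + 5) + 5)*b = 100 + ((-4 + 5) + 5)*33 = 100 + (1 + 5)*33 = 100 + 6*33 = 100 + 198 = 298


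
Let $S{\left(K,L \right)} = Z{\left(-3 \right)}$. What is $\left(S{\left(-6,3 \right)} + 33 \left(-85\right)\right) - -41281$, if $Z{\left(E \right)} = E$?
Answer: $38473$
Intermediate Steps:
$S{\left(K,L \right)} = -3$
$\left(S{\left(-6,3 \right)} + 33 \left(-85\right)\right) - -41281 = \left(-3 + 33 \left(-85\right)\right) - -41281 = \left(-3 - 2805\right) + 41281 = -2808 + 41281 = 38473$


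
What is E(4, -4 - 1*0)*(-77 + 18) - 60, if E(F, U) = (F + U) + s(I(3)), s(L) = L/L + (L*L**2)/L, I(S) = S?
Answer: -650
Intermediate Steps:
s(L) = 1 + L**2 (s(L) = 1 + L**3/L = 1 + L**2)
E(F, U) = 10 + F + U (E(F, U) = (F + U) + (1 + 3**2) = (F + U) + (1 + 9) = (F + U) + 10 = 10 + F + U)
E(4, -4 - 1*0)*(-77 + 18) - 60 = (10 + 4 + (-4 - 1*0))*(-77 + 18) - 60 = (10 + 4 + (-4 + 0))*(-59) - 60 = (10 + 4 - 4)*(-59) - 60 = 10*(-59) - 60 = -590 - 60 = -650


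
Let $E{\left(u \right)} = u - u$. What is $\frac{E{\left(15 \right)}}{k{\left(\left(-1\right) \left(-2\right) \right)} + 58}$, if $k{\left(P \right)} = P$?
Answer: $0$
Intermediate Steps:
$E{\left(u \right)} = 0$
$\frac{E{\left(15 \right)}}{k{\left(\left(-1\right) \left(-2\right) \right)} + 58} = \frac{1}{\left(-1\right) \left(-2\right) + 58} \cdot 0 = \frac{1}{2 + 58} \cdot 0 = \frac{1}{60} \cdot 0 = 0$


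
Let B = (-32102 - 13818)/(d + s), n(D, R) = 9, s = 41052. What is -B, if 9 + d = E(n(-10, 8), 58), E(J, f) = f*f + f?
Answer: 9184/8893 ≈ 1.0327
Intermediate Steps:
E(J, f) = f + f² (E(J, f) = f² + f = f + f²)
d = 3413 (d = -9 + 58*(1 + 58) = -9 + 58*59 = -9 + 3422 = 3413)
B = -9184/8893 (B = (-32102 - 13818)/(3413 + 41052) = -45920/44465 = -45920*1/44465 = -9184/8893 ≈ -1.0327)
-B = -1*(-9184/8893) = 9184/8893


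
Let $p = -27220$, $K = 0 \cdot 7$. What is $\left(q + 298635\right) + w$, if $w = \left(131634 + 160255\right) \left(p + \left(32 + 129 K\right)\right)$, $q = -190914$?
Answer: $-7935770411$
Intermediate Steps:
$K = 0$
$w = -7935878132$ ($w = \left(131634 + 160255\right) \left(-27220 + \left(32 + 129 \cdot 0\right)\right) = 291889 \left(-27220 + \left(32 + 0\right)\right) = 291889 \left(-27220 + 32\right) = 291889 \left(-27188\right) = -7935878132$)
$\left(q + 298635\right) + w = \left(-190914 + 298635\right) - 7935878132 = 107721 - 7935878132 = -7935770411$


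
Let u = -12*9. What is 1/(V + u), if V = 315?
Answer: 1/207 ≈ 0.0048309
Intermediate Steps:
u = -108
1/(V + u) = 1/(315 - 108) = 1/207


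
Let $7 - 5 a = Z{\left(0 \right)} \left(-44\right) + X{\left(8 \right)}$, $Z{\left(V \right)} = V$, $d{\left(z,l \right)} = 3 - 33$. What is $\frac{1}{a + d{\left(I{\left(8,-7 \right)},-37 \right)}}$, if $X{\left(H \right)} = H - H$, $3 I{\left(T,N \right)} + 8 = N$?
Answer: $- \frac{5}{143} \approx -0.034965$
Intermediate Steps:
$I{\left(T,N \right)} = - \frac{8}{3} + \frac{N}{3}$
$d{\left(z,l \right)} = -30$
$X{\left(H \right)} = 0$
$a = \frac{7}{5}$ ($a = \frac{7}{5} - \frac{0 \left(-44\right) + 0}{5} = \frac{7}{5} - \frac{0 + 0}{5} = \frac{7}{5} - 0 = \frac{7}{5} + 0 = \frac{7}{5} \approx 1.4$)
$\frac{1}{a + d{\left(I{\left(8,-7 \right)},-37 \right)}} = \frac{1}{\frac{7}{5} - 30} = \frac{1}{- \frac{143}{5}} = - \frac{5}{143}$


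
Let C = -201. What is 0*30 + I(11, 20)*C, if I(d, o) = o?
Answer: -4020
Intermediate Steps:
0*30 + I(11, 20)*C = 0*30 + 20*(-201) = 0 - 4020 = -4020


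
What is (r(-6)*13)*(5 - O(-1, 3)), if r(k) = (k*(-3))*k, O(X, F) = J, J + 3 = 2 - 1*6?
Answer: -16848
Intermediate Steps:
J = -7 (J = -3 + (2 - 1*6) = -3 + (2 - 6) = -3 - 4 = -7)
O(X, F) = -7
r(k) = -3*k² (r(k) = (-3*k)*k = -3*k²)
(r(-6)*13)*(5 - O(-1, 3)) = (-3*(-6)²*13)*(5 - 1*(-7)) = (-3*36*13)*(5 + 7) = -108*13*12 = -1404*12 = -16848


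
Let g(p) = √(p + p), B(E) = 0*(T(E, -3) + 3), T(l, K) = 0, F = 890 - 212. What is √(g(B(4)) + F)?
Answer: √678 ≈ 26.038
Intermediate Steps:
F = 678
B(E) = 0 (B(E) = 0*(0 + 3) = 0*3 = 0)
g(p) = √2*√p (g(p) = √(2*p) = √2*√p)
√(g(B(4)) + F) = √(√2*√0 + 678) = √(√2*0 + 678) = √(0 + 678) = √678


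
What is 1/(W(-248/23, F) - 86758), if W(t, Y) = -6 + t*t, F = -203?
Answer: -529/45836652 ≈ -1.1541e-5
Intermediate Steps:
W(t, Y) = -6 + t**2
1/(W(-248/23, F) - 86758) = 1/((-6 + (-248/23)**2) - 86758) = 1/((-6 + 61504/529) - 86758) = 1/(58330/529 - 86758) = 1/(-45836652/529) = -529/45836652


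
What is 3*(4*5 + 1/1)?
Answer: 63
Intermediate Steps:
3*(4*5 + 1/1) = 3*(20 + 1) = 3*21 = 63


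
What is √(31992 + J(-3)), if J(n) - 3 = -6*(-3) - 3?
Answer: √32010 ≈ 178.91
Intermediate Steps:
J(n) = 18 (J(n) = 3 + (-6*(-3) - 3) = 3 + (18 - 3) = 3 + 15 = 18)
√(31992 + J(-3)) = √(31992 + 18) = √32010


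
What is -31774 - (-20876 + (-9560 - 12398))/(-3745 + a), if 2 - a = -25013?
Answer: -112631691/3545 ≈ -31772.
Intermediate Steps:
a = 25015 (a = 2 - 1*(-25013) = 2 + 25013 = 25015)
-31774 - (-20876 + (-9560 - 12398))/(-3745 + a) = -31774 - (-20876 + (-9560 - 12398))/(-3745 + 25015) = -31774 - (-20876 - 21958)/21270 = -31774 - (-42834)/21270 = -31774 - 1*(-7139/3545) = -31774 + 7139/3545 = -112631691/3545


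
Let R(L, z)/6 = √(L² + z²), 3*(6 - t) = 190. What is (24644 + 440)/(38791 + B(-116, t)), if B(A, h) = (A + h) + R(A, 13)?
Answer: 8718169956/13417503109 - 6772680*√545/13417503109 ≈ 0.63798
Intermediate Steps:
t = -172/3 (t = 6 - ⅓*190 = 6 - 190/3 = -172/3 ≈ -57.333)
R(L, z) = 6*√(L² + z²)
B(A, h) = A + h + 6*√(169 + A²) (B(A, h) = (A + h) + 6*√(A² + 13²) = (A + h) + 6*√(A² + 169) = (A + h) + 6*√(169 + A²) = A + h + 6*√(169 + A²))
(24644 + 440)/(38791 + B(-116, t)) = (24644 + 440)/(38791 + (-116 - 172/3 + 6*√(169 + (-116)²))) = 25084/(38791 + (-116 - 172/3 + 6*√(169 + 13456))) = 25084/(38791 + (-116 - 172/3 + 6*√13625)) = 25084/(38791 + (-116 - 172/3 + 6*(5*√545))) = 25084/(38791 + (-116 - 172/3 + 30*√545)) = 25084/(38791 + (-520/3 + 30*√545)) = 25084/(115853/3 + 30*√545)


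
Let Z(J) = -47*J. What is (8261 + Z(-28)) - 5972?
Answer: 3605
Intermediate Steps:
(8261 + Z(-28)) - 5972 = (8261 - 47*(-28)) - 5972 = (8261 + 1316) - 5972 = 9577 - 5972 = 3605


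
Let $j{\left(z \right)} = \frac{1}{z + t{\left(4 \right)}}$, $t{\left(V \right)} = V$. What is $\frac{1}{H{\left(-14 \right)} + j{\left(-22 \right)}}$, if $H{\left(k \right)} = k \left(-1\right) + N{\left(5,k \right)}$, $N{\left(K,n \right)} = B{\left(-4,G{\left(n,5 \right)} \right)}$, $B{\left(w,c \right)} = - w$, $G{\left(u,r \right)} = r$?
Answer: $\frac{18}{323} \approx 0.055728$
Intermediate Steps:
$j{\left(z \right)} = \frac{1}{4 + z}$ ($j{\left(z \right)} = \frac{1}{z + 4} = \frac{1}{4 + z}$)
$N{\left(K,n \right)} = 4$ ($N{\left(K,n \right)} = \left(-1\right) \left(-4\right) = 4$)
$H{\left(k \right)} = 4 - k$ ($H{\left(k \right)} = k \left(-1\right) + 4 = - k + 4 = 4 - k$)
$\frac{1}{H{\left(-14 \right)} + j{\left(-22 \right)}} = \frac{1}{\left(4 - -14\right) + \frac{1}{4 - 22}} = \frac{1}{\left(4 + 14\right) + \frac{1}{-18}} = \frac{1}{18 - \frac{1}{18}} = \frac{1}{\frac{323}{18}} = \frac{18}{323}$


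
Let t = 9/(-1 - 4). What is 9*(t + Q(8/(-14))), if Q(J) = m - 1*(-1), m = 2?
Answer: 54/5 ≈ 10.800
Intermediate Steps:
Q(J) = 3 (Q(J) = 2 - 1*(-1) = 2 + 1 = 3)
t = -9/5 (t = 9/(-5) = 9*(-⅕) = -9/5 ≈ -1.8000)
9*(t + Q(8/(-14))) = 9*(-9/5 + 3) = 9*(6/5) = 54/5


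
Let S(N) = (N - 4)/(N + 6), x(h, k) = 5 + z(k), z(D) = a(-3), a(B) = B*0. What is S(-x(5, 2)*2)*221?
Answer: 1547/2 ≈ 773.50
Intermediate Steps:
a(B) = 0
z(D) = 0
x(h, k) = 5 (x(h, k) = 5 + 0 = 5)
S(N) = (-4 + N)/(6 + N)
S(-x(5, 2)*2)*221 = ((-4 - 1*5*2)/(6 - 1*5*2))*221 = ((-4 - 5*2)/(6 - 5*2))*221 = ((-4 - 10)/(6 - 10))*221 = (-14/(-4))*221 = -¼*(-14)*221 = (7/2)*221 = 1547/2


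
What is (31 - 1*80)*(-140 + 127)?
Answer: 637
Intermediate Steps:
(31 - 1*80)*(-140 + 127) = (31 - 80)*(-13) = -49*(-13) = 637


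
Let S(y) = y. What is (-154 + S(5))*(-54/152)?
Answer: 4023/76 ≈ 52.934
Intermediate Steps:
(-154 + S(5))*(-54/152) = (-154 + 5)*(-54/152) = -(-8046)/152 = -149*(-27/76) = 4023/76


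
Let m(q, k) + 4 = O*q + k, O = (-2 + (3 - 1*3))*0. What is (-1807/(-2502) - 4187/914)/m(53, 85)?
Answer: -15871/333153 ≈ -0.047639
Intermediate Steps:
O = 0 (O = (-2 + (3 - 3))*0 = (-2 + 0)*0 = -2*0 = 0)
m(q, k) = -4 + k (m(q, k) = -4 + (0*q + k) = -4 + (0 + k) = -4 + k)
(-1807/(-2502) - 4187/914)/m(53, 85) = (-1807/(-2502) - 4187/914)/(-4 + 85) = (-1807*(-1/2502) - 4187*1/914)/81 = (13/18 - 4187/914)*(1/81) = -15871/4113*1/81 = -15871/333153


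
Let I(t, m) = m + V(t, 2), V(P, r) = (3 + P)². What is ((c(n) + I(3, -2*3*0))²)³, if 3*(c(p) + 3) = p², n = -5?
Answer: 3635215077376/729 ≈ 4.9866e+9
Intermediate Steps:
I(t, m) = m + (3 + t)²
c(p) = -3 + p²/3
((c(n) + I(3, -2*3*0))²)³ = (((-3 + (⅓)*(-5)²) + (-2*3*0 + (3 + 3)²))²)³ = (((-3 + (⅓)*25) + (-6*0 + 6²))²)³ = (((-3 + 25/3) + (0 + 36))²)³ = ((16/3 + 36)²)³ = ((124/3)²)³ = (15376/9)³ = 3635215077376/729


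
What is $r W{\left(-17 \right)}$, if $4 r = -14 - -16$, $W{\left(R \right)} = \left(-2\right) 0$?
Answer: $0$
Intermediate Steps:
$W{\left(R \right)} = 0$
$r = \frac{1}{2}$ ($r = \frac{-14 - -16}{4} = \frac{-14 + 16}{4} = \frac{1}{4} \cdot 2 = \frac{1}{2} \approx 0.5$)
$r W{\left(-17 \right)} = \frac{1}{2} \cdot 0 = 0$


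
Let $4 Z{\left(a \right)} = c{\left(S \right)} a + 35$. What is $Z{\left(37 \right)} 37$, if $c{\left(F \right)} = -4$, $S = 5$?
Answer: $- \frac{4181}{4} \approx -1045.3$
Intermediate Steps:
$Z{\left(a \right)} = \frac{35}{4} - a$ ($Z{\left(a \right)} = \frac{- 4 a + 35}{4} = \frac{35 - 4 a}{4} = \frac{35}{4} - a$)
$Z{\left(37 \right)} 37 = \left(\frac{35}{4} - 37\right) 37 = \left(- \frac{113}{4}\right) 37 = - \frac{4181}{4}$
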